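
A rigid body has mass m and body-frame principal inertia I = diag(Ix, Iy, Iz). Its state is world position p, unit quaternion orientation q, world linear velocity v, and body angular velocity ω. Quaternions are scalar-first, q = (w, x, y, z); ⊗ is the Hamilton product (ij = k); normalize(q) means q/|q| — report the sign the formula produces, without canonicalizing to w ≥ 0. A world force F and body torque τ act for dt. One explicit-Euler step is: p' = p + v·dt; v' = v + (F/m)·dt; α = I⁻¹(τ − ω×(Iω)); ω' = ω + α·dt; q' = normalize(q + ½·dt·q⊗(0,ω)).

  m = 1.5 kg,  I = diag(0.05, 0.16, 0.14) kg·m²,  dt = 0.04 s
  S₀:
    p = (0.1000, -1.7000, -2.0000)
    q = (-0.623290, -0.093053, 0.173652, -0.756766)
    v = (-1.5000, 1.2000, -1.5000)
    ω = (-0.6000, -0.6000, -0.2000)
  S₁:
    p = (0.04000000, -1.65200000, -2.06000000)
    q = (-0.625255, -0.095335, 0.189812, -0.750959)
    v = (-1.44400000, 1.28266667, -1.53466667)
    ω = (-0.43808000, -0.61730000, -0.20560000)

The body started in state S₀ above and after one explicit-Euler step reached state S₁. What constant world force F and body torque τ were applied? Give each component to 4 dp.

F = (2.1000, 3.1000, -1.3000)
τ = (0.2000, -0.0800, 0.0200)

v₁ − v₀ = (0.05600000, 0.08266667, -0.03466667)
m·(v₁−v₀)/dt = (2.1000, 3.1000, -1.3000)
Δω = ω₁−ω₀ = (0.16192000, -0.01730000, -0.00560000)
ω₀×(Iω₀) = (-0.0024, -0.0108, 0.0396)
τ = I·(Δω/dt) + ω₀×(Iω₀) = (0.2000, -0.0800, 0.0200)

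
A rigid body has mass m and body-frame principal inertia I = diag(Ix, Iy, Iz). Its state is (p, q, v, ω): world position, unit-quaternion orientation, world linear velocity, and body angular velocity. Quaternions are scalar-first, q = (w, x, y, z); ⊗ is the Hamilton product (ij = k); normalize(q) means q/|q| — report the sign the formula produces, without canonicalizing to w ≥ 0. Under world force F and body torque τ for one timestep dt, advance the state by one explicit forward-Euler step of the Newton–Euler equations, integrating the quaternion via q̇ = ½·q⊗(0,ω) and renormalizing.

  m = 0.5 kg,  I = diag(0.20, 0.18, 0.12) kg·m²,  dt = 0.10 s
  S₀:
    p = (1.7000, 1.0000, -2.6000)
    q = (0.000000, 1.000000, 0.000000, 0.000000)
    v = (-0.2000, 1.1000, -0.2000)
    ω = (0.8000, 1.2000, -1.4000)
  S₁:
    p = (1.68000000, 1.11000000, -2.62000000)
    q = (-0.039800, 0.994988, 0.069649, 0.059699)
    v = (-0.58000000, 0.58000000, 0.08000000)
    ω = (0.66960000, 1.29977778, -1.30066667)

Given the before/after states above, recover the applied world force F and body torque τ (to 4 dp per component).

F = (-1.9000, -2.6000, 1.4000)
τ = (-0.1600, 0.0900, 0.1000)

v₁ − v₀ = (-0.38000000, -0.52000000, 0.28000000)
applied force F = (-1.9000, -2.6000, 1.4000)
ω₁ − ω₀ = (-0.13040000, 0.09977778, 0.09933333)
gyro term ω₀×Iω₀ = (0.1008, -0.0896, -0.0192)
applied torque τ = (-0.1600, 0.0900, 0.1000)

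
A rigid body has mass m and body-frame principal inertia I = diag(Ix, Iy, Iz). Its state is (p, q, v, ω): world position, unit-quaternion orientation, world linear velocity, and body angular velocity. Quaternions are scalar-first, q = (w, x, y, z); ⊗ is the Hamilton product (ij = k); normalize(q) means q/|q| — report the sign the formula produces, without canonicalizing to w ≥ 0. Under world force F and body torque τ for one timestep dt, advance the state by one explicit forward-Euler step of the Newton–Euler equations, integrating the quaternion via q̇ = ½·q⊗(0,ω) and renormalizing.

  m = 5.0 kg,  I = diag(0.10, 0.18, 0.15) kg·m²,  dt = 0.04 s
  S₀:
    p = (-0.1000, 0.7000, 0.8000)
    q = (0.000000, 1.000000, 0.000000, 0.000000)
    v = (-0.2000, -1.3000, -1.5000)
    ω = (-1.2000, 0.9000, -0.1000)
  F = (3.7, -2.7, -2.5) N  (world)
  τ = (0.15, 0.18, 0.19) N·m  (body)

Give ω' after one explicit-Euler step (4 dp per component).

gyro term ω×Iω = (0.0027, -0.0060, -0.0864)
(τ − ω×Iω)/I = (1.4730, 1.0333, 1.8427)
new body rate ω' = (-1.1411, 0.9413, -0.0263)

ω' = (-1.1411, 0.9413, -0.0263)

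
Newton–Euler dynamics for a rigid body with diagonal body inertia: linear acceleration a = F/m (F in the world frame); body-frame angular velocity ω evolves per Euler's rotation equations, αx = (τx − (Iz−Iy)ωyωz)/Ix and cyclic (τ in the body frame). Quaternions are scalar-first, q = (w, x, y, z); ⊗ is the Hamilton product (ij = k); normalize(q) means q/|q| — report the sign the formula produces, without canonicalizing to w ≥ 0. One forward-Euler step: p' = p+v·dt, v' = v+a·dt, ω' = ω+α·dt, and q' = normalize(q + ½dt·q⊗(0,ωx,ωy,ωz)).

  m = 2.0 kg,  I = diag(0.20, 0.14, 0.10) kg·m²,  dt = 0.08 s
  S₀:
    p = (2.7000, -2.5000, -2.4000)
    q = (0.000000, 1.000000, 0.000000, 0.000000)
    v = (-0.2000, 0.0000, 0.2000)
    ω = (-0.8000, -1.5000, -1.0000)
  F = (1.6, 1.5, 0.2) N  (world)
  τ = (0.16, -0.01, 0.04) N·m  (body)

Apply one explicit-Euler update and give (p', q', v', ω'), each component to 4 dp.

p' = (2.6840, -2.5000, -2.3840)
q' = (0.0319, 0.9969, 0.0399, -0.0598)
v' = (-0.1360, 0.0600, 0.2080)
ω' = (-0.7120, -1.5514, -0.9104)

a = F/m = (0.8000, 0.7500, 0.1000)
p' = p + v·dt = (2.6840, -2.5000, -2.3840)
v + (F/m)dt = (-0.1360, 0.0600, 0.2080)
(τ − ω×Iω)/I = (1.1000, -0.6429, 1.1200)
ω + α·dt = (-0.7120, -1.5514, -0.9104)
q⊗(0,ω) = (0.8000000, 0.0000000, 1.0000000, -1.5000000)
q' = normalize(q + ½dt·q⊗(0,ω)) = (0.0319, 0.9969, 0.0399, -0.0598)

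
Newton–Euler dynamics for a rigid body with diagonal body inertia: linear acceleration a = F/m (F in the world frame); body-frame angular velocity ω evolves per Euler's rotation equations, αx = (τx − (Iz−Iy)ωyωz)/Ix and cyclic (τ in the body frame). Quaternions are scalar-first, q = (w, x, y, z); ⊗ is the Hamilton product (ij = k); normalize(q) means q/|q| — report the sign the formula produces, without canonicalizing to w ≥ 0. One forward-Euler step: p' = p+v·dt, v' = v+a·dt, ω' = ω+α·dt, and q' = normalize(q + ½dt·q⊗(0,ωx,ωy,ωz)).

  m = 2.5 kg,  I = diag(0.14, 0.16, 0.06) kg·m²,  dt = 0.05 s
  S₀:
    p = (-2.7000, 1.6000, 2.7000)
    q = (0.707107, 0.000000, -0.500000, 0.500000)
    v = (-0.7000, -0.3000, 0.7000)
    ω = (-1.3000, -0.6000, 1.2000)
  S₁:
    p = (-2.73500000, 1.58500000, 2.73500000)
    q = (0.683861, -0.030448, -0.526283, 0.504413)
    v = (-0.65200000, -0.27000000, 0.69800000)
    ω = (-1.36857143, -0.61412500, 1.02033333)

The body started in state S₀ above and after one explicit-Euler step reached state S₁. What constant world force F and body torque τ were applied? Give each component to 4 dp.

F = (2.4000, 1.5000, -0.1000)
τ = (-0.1200, -0.1700, -0.2000)

rate change Δω = (-0.06857143, -0.01412500, -0.17966667)
precession coupling = (0.0720, -0.1248, 0.0156)
applied torque τ = (-0.1200, -0.1700, -0.2000)
v₁ − v₀ = (0.04800000, 0.03000000, -0.00200000)
F = m·Δv/dt = (2.4000, 1.5000, -0.1000)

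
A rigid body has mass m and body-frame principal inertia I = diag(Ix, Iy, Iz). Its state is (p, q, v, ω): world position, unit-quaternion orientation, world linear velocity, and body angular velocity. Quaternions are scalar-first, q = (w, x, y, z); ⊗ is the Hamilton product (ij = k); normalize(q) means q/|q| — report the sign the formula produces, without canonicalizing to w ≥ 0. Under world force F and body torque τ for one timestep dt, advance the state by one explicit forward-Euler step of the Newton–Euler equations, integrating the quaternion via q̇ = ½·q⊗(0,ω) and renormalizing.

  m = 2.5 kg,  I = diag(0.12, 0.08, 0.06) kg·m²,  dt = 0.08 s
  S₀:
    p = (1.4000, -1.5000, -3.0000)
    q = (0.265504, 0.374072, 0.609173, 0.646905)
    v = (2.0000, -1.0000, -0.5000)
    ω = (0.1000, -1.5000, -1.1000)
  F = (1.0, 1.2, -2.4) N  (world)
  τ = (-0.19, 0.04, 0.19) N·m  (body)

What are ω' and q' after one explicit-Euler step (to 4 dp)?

ω' = (-0.0047, -1.4534, -0.8547)
q' = (0.3281, 0.3861, 0.6106, 0.6087)

ω×(Iω) gyroscopic = (-0.0330, -0.0066, 0.0060)
angular accel α = (-1.3083, 0.5825, 3.0667)
new body rate ω' = (-0.0047, -1.4534, -0.8547)
q⊗(0,ω) = (1.5879478, 0.3268176, 0.0779137, -0.9140797)
q + ½dt·q⊗(0,ω), renormalized = (0.3281, 0.3861, 0.6106, 0.6087)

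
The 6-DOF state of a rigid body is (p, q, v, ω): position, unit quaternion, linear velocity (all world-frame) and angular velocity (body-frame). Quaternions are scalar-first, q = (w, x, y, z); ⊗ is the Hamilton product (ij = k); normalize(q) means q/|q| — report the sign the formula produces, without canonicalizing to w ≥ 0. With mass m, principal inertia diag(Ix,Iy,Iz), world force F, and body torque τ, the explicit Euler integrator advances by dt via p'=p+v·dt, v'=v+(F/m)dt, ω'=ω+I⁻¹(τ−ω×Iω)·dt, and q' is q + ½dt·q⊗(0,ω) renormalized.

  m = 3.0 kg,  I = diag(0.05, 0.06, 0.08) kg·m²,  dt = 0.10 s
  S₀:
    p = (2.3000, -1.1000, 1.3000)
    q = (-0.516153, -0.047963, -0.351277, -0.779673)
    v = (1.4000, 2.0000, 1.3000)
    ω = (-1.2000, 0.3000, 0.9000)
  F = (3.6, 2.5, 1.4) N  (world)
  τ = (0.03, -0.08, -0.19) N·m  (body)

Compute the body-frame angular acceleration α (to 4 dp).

gyro term ω×Iω = (0.0054, 0.0324, -0.0036)
(τ − ω×Iω)/I = (0.4920, -1.8733, -2.3300)

α = (0.4920, -1.8733, -2.3300)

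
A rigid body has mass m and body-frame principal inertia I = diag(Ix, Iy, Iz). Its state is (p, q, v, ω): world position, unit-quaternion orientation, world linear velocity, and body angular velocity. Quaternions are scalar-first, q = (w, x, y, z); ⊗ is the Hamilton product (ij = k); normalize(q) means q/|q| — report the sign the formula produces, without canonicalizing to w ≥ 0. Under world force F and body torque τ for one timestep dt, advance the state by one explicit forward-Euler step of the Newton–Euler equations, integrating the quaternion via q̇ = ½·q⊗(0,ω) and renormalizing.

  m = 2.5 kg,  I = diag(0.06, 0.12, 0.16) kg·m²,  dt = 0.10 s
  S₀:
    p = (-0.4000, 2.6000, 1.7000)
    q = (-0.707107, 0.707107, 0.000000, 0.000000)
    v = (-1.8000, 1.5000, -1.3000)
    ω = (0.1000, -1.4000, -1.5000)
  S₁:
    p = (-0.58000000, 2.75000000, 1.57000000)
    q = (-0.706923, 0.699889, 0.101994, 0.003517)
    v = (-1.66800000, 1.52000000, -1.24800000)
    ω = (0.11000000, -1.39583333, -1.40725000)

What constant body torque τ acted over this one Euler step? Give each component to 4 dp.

rate change Δω = (0.01000000, 0.00416667, 0.09275000)
applied torque τ = (0.0900, 0.0200, 0.1400)

τ = (0.0900, 0.0200, 0.1400)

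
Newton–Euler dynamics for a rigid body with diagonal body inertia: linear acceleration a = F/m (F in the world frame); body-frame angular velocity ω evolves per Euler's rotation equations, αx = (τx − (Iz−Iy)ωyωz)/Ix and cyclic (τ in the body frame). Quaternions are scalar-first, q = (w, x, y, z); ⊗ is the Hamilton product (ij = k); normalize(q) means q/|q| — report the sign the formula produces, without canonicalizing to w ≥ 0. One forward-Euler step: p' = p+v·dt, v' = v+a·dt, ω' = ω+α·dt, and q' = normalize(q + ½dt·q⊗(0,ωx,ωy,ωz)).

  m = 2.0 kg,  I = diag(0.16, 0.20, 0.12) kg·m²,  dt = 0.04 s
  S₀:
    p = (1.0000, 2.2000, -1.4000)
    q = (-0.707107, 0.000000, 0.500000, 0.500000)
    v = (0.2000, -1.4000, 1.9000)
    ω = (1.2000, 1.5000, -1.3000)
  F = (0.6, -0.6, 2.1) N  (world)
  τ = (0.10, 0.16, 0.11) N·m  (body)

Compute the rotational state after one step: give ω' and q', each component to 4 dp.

ω' = (1.1860, 1.5445, -1.2873)
q' = (-0.7083, -0.0449, 0.4903, 0.5058)

angular accel α = (-0.3500, 1.1120, 0.3167)
ω' = ω + α·dt = (1.1860, 1.5445, -1.2873)
q⊗(0,ω) = (-0.1000000, -2.2485284, -0.4606605, 0.3192391)
q + ½dt·q⊗(0,ω), renormalized = (-0.7083, -0.0449, 0.4903, 0.5058)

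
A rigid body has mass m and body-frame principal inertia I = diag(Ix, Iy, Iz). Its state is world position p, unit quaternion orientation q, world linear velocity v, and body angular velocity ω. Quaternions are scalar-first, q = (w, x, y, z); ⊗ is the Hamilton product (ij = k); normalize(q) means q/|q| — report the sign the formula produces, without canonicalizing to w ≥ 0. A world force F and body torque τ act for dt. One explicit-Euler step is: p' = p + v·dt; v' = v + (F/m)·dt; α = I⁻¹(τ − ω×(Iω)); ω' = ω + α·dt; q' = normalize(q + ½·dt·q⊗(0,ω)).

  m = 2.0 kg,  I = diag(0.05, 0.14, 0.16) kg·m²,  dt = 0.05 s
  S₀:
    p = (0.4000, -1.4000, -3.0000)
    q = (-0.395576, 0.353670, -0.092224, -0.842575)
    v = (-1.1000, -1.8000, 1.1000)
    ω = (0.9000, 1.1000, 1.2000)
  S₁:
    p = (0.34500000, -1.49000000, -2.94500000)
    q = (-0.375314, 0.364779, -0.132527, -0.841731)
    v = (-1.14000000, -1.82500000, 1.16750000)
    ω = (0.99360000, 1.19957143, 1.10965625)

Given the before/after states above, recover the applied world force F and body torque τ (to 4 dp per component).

rate change Δω = (0.09360000, 0.09957143, -0.09034375)
applied torque τ = (0.1200, 0.1600, -0.2000)
Δv = v₁−v₀ = (-0.04000000, -0.02500000, 0.06750000)
m·(v₁−v₀)/dt = (-1.6000, -1.0000, 2.7000)

F = (-1.6000, -1.0000, 2.7000)
τ = (0.1200, 0.1600, -0.2000)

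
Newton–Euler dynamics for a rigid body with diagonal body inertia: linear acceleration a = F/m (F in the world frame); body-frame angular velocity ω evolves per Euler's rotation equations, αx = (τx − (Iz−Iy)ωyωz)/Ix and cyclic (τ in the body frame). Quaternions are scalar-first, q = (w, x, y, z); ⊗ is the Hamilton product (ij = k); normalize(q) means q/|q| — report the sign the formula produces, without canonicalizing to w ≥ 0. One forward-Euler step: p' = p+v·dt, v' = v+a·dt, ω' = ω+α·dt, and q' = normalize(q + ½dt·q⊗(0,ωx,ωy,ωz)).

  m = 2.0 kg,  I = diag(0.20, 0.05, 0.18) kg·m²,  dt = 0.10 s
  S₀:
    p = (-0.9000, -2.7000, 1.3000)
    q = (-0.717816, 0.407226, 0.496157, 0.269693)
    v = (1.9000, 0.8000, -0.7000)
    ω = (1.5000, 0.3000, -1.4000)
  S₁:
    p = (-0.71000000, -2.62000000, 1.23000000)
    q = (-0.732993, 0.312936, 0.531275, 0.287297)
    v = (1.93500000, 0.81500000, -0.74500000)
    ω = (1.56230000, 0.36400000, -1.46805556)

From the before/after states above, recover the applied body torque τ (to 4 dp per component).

Δω = ω₁−ω₀ = (0.06230000, 0.06400000, -0.06805556)
I·α + gyro = (0.0700, -0.0100, -0.1900)

τ = (0.0700, -0.0100, -0.1900)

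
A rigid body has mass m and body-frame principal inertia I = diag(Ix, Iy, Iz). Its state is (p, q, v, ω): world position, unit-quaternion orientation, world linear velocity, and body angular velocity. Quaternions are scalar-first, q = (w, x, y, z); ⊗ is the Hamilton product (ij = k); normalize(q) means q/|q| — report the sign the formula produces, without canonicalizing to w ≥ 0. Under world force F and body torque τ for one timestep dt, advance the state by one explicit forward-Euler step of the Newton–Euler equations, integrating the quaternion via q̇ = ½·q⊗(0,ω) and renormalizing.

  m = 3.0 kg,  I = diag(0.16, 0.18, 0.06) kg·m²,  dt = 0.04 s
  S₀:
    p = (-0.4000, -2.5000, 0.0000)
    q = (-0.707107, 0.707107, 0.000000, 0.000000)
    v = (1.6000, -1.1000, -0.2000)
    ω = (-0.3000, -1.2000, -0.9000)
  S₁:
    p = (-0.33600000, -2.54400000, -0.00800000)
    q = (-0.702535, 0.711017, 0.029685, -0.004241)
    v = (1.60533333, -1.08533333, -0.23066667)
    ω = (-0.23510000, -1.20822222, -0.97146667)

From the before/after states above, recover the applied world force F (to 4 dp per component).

F = (0.4000, 1.1000, -2.3000)

Δv = v₁−v₀ = (0.00533333, 0.01466667, -0.03066667)
applied force F = (0.4000, 1.1000, -2.3000)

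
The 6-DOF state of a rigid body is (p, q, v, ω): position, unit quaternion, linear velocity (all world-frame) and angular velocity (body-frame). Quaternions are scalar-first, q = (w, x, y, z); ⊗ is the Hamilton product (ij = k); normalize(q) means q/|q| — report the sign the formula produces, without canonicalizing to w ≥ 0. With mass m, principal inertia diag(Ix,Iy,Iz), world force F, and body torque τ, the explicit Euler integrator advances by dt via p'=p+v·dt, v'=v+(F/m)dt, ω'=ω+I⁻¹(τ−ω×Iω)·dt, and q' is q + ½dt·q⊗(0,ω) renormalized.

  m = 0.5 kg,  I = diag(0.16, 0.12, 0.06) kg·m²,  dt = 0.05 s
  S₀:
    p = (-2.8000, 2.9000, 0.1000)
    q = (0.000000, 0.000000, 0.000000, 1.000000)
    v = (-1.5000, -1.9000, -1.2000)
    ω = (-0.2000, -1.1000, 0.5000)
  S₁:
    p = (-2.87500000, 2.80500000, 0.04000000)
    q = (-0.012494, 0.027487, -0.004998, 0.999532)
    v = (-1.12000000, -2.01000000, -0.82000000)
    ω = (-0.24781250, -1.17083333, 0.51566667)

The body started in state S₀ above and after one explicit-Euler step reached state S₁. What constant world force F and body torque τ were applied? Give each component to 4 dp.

Δω = ω₁−ω₀ = (-0.04781250, -0.07083333, 0.01566667)
τ = I·(Δω/dt) + ω₀×(Iω₀) = (-0.1200, -0.1800, 0.0100)
Δv = v₁−v₀ = (0.38000000, -0.11000000, 0.38000000)
m·(v₁−v₀)/dt = (3.8000, -1.1000, 3.8000)

F = (3.8000, -1.1000, 3.8000)
τ = (-0.1200, -0.1800, 0.0100)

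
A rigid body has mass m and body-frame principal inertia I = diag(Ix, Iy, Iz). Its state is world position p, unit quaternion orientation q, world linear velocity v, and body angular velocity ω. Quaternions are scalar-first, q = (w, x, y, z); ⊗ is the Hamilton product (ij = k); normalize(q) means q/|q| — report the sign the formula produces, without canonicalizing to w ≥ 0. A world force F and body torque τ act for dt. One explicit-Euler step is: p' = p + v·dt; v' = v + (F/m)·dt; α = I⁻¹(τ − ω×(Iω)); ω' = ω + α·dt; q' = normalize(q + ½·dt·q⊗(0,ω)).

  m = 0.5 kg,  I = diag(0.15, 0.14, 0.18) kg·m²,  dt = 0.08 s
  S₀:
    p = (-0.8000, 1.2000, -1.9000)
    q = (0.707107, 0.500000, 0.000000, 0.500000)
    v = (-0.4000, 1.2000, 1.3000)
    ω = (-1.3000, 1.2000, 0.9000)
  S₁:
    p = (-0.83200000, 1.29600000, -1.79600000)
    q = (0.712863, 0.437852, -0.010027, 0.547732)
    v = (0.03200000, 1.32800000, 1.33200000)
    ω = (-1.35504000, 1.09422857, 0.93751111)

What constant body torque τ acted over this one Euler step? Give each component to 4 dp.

rate change Δω = (-0.05504000, -0.10577143, 0.03751111)
gyro term ω₀×Iω₀ = (0.0432, 0.0351, 0.0156)
applied torque τ = (-0.0600, -0.1500, 0.1000)

τ = (-0.0600, -0.1500, 0.1000)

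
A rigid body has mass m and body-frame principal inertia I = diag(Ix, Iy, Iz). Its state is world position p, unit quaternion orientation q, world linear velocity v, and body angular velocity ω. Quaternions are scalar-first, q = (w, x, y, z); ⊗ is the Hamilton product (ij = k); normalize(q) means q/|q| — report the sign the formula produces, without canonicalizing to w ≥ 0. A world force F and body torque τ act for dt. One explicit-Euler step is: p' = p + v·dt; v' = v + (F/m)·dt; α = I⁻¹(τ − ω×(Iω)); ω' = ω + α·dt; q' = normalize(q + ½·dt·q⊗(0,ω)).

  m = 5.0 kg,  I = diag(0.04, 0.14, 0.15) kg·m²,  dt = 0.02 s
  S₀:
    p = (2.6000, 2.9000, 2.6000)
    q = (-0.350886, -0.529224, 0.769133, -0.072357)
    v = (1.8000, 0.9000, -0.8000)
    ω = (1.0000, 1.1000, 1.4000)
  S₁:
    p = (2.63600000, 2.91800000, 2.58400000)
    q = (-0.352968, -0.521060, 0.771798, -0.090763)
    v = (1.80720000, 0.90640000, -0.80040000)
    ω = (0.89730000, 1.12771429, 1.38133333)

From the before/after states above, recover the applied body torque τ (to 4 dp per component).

Δω = ω₁−ω₀ = (-0.10270000, 0.02771429, -0.01866667)
τ = I·(Δω/dt) + ω₀×(Iω₀) = (-0.1900, 0.0400, -0.0300)

τ = (-0.1900, 0.0400, -0.0300)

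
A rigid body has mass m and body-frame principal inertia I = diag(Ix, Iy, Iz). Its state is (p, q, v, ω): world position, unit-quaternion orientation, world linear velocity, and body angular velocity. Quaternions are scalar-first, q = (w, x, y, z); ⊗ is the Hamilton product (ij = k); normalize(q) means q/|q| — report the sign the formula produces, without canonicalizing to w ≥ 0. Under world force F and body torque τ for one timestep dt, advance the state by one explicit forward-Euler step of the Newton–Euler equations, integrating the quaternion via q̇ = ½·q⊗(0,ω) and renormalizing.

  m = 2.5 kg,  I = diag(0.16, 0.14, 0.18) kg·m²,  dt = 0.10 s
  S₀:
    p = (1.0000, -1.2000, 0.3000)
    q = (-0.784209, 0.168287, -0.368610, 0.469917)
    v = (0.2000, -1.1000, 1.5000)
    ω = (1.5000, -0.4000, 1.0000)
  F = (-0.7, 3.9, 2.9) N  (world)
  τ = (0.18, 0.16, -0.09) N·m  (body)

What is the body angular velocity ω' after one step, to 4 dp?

ω' = (1.6225, -0.2643, 0.9433)

gyro term ω×Iω = (-0.0160, -0.0300, 0.0120)
(τ − ω×Iω)/I = (1.2250, 1.3571, -0.5667)
ω' = ω + α·dt = (1.6225, -0.2643, 0.9433)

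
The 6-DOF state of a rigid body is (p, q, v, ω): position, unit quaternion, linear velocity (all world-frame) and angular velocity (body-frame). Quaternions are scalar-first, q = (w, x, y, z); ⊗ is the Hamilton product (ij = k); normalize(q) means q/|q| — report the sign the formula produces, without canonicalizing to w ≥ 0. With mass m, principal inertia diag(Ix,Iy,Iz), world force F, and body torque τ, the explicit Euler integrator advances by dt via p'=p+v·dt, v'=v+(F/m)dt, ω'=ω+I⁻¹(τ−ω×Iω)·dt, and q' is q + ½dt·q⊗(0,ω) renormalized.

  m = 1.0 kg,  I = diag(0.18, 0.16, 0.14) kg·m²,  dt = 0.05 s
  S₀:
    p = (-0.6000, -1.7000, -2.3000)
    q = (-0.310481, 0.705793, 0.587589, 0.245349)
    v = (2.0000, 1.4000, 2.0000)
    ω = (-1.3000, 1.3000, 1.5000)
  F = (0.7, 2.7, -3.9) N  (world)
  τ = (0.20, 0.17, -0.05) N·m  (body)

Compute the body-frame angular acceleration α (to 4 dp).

α = (1.3278, 1.5500, -0.5986)

ω×(Iω) gyroscopic = (-0.0390, -0.0780, 0.0338)
α = I⁻¹(τ − ω×Iω) = (1.3278, 1.5500, -0.5986)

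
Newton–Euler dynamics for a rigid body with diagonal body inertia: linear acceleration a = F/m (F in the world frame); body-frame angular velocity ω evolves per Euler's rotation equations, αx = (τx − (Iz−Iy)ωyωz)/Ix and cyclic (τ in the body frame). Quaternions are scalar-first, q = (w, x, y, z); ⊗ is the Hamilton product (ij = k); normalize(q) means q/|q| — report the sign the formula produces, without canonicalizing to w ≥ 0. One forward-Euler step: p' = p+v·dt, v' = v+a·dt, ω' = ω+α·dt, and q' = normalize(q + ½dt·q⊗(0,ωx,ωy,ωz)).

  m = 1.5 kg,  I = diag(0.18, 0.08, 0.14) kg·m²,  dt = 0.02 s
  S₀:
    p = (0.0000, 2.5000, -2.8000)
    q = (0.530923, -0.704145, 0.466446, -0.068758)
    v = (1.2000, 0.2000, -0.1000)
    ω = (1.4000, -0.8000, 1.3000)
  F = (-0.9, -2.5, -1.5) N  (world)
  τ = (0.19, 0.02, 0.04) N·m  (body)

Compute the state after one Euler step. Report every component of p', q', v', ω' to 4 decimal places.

α = I⁻¹(τ − ω×Iω) = (1.4022, -0.6600, -0.5143)
ω + α·dt = (1.4280, -0.8132, 1.2897)
q⊗(0,ω) = (1.4483452, 1.2946656, 0.3943889, 0.6004915)
updated quaternion q' = (0.5453, -0.6911, 0.4703, -0.0627)
p' = p + v·dt = (0.0240, 2.5040, -2.8020)
new velocity v' = (1.1880, 0.1667, -0.1200)

p' = (0.0240, 2.5040, -2.8020)
q' = (0.5453, -0.6911, 0.4703, -0.0627)
v' = (1.1880, 0.1667, -0.1200)
ω' = (1.4280, -0.8132, 1.2897)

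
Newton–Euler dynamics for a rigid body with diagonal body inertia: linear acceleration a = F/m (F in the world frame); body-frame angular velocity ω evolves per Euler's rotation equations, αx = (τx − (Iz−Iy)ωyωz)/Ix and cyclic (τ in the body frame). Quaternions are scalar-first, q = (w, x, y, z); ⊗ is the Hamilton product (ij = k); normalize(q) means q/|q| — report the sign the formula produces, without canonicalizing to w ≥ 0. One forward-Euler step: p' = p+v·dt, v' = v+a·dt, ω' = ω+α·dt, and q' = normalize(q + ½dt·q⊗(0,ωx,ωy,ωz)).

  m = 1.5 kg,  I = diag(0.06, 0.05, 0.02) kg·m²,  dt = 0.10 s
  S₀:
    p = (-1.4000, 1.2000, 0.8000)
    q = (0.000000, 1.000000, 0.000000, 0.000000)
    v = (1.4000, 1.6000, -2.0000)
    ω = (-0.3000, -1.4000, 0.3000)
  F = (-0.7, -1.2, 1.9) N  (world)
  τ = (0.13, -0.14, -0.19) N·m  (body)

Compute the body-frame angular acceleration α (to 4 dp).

precession coupling ω×(Iω) = (0.0126, -0.0036, -0.0042)
(τ − ω×Iω)/I = (1.9567, -2.7280, -9.2900)

α = (1.9567, -2.7280, -9.2900)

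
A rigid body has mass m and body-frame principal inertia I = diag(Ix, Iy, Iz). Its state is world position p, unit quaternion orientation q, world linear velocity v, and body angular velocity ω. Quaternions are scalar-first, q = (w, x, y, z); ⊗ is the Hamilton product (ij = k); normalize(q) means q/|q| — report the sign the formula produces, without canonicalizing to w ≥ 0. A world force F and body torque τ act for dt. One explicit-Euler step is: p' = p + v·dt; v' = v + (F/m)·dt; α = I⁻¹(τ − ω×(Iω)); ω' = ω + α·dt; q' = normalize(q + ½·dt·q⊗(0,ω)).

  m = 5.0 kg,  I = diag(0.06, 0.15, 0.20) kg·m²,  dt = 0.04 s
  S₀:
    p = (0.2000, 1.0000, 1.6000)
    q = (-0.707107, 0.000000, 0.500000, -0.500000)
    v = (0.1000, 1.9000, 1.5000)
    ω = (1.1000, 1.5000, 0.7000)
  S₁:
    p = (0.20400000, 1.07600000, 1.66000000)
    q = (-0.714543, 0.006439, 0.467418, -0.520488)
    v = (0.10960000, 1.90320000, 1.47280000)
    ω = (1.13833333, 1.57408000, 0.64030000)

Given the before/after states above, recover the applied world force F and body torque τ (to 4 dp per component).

ω₁ − ω₀ = (0.03833333, 0.07408000, -0.05970000)
precession coupling = (0.0525, -0.1078, 0.1485)
applied torque τ = (0.1100, 0.1700, -0.1500)
v₁ − v₀ = (0.00960000, 0.00320000, -0.02720000)
m·(v₁−v₀)/dt = (1.2000, 0.4000, -3.4000)

F = (1.2000, 0.4000, -3.4000)
τ = (0.1100, 0.1700, -0.1500)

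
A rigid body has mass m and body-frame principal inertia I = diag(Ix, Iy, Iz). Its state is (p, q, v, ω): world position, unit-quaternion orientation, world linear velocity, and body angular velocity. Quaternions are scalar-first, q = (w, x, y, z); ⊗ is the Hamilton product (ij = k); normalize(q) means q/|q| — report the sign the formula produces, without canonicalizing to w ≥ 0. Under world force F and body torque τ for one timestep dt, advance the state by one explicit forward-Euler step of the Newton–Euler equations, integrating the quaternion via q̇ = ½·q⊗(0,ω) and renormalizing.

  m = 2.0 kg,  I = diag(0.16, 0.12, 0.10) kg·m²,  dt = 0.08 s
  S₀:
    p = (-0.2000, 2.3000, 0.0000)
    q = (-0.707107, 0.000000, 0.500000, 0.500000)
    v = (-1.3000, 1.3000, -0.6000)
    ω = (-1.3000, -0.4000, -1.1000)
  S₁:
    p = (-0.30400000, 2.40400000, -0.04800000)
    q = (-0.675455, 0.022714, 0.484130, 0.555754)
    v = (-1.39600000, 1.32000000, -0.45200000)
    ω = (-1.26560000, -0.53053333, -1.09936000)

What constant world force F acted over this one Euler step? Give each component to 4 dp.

Δv = v₁−v₀ = (-0.09600000, 0.02000000, 0.14800000)
applied force F = (-2.4000, 0.5000, 3.7000)

F = (-2.4000, 0.5000, 3.7000)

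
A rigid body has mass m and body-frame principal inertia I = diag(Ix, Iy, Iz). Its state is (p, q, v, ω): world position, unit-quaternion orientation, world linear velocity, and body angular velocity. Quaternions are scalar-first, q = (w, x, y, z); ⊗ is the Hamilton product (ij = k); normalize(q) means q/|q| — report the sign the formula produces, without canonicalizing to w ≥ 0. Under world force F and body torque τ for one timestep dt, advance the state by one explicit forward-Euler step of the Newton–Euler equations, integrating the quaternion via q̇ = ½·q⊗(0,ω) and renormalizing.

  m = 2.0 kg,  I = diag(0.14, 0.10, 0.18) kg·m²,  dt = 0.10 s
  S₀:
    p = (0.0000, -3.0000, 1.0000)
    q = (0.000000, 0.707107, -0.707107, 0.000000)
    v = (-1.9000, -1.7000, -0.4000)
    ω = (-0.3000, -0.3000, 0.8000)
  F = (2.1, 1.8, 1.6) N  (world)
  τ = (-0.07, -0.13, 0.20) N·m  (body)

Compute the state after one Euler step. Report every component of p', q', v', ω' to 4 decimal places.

p + v·dt = (-0.1900, -3.1700, 0.9600)
v' = v + a·dt = (-1.7950, -1.6100, -0.3200)
gyro term ω×Iω = (-0.0192, 0.0096, -0.0036)
α = I⁻¹(τ − ω×Iω) = (-0.3629, -1.3960, 1.1311)
ω + α·dt = (-0.3363, -0.4396, 0.9131)
Hamilton product q⊗(0,ω) = (0.0000000, -0.5656856, -0.5656856, -0.4242642)
q + ½dt·q⊗(0,ω), renormalized = (0.0000, 0.6781, -0.7346, -0.0212)

p' = (-0.1900, -3.1700, 0.9600)
q' = (0.0000, 0.6781, -0.7346, -0.0212)
v' = (-1.7950, -1.6100, -0.3200)
ω' = (-0.3363, -0.4396, 0.9131)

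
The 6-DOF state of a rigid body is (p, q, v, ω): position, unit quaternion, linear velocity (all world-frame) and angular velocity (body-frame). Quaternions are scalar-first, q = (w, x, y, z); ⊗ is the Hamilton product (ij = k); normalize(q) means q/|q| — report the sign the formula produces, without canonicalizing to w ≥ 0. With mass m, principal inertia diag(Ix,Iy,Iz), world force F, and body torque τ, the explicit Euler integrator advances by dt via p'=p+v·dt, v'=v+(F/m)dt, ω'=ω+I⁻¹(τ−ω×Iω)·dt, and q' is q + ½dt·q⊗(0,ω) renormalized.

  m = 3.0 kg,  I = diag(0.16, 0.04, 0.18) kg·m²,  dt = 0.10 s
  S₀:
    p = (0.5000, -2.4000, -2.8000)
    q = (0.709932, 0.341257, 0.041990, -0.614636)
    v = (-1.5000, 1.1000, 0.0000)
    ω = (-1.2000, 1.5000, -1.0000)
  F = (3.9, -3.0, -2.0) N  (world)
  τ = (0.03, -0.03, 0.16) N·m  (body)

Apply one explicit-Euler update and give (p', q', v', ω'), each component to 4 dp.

ω×(Iω) gyroscopic = (-0.2100, -0.0240, 0.2160)
α = I⁻¹(τ − ω×Iω) = (1.5000, -0.1500, -0.3111)
ω + α·dt = (-1.0500, 1.4850, -1.0311)
Hamilton product q⊗(0,ω) = (-0.2681126, 0.0280456, 2.1437182, -0.1476585)
q' = normalize(q + ½dt·q⊗(0,ω)) = (0.6925, 0.3407, 0.1483, -0.6184)
a = F/m = (1.3000, -1.0000, -0.6667)
new position p' = (0.3500, -2.2900, -2.8000)
v + (F/m)dt = (-1.3700, 1.0000, -0.0667)

p' = (0.3500, -2.2900, -2.8000)
q' = (0.6925, 0.3407, 0.1483, -0.6184)
v' = (-1.3700, 1.0000, -0.0667)
ω' = (-1.0500, 1.4850, -1.0311)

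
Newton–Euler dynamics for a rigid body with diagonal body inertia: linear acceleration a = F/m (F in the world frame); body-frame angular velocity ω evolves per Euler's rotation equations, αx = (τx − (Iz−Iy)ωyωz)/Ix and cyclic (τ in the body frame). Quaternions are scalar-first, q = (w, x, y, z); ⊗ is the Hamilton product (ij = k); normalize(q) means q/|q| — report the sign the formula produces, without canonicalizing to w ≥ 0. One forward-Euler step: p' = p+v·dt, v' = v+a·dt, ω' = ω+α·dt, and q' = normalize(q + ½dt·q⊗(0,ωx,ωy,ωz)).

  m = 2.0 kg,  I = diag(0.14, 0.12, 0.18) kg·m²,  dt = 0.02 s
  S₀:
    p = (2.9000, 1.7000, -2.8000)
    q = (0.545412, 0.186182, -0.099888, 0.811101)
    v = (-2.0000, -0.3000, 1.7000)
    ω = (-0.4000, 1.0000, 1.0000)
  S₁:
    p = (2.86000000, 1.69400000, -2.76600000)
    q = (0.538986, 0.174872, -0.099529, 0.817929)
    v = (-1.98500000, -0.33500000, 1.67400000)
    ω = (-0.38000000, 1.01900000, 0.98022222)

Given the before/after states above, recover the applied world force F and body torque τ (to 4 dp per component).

F = (1.5000, -3.5000, -2.6000)
τ = (0.2000, 0.1300, -0.1700)

v₁ − v₀ = (0.01500000, -0.03500000, -0.02600000)
F = m·Δv/dt = (1.5000, -3.5000, -2.6000)
rate change Δω = (0.02000000, 0.01900000, -0.01977778)
I·α + gyro = (0.2000, 0.1300, -0.1700)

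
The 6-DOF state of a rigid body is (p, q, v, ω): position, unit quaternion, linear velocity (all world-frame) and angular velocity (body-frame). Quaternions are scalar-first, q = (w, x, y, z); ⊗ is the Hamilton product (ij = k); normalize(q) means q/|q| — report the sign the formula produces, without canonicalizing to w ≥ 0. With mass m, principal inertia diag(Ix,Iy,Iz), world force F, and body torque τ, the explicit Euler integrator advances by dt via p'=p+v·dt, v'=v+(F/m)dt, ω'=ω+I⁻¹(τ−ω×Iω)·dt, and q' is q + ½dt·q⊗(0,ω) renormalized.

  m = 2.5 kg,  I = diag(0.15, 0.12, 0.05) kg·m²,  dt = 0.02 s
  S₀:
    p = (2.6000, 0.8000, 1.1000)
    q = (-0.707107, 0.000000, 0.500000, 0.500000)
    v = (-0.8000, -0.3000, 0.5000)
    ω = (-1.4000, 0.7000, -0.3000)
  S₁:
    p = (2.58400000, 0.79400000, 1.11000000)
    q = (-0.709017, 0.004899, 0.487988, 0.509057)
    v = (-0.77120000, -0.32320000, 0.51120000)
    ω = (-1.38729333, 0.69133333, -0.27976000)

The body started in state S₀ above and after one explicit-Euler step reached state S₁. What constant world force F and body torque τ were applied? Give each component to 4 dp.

F = (3.6000, -2.9000, 1.4000)
τ = (0.1100, -0.0100, 0.0800)

Δω = ω₁−ω₀ = (0.01270667, -0.00866667, 0.02024000)
gyro term ω₀×Iω₀ = (0.0147, 0.0420, 0.0294)
applied torque τ = (0.1100, -0.0100, 0.0800)
v₁ − v₀ = (0.02880000, -0.02320000, 0.01120000)
applied force F = (3.6000, -2.9000, 1.4000)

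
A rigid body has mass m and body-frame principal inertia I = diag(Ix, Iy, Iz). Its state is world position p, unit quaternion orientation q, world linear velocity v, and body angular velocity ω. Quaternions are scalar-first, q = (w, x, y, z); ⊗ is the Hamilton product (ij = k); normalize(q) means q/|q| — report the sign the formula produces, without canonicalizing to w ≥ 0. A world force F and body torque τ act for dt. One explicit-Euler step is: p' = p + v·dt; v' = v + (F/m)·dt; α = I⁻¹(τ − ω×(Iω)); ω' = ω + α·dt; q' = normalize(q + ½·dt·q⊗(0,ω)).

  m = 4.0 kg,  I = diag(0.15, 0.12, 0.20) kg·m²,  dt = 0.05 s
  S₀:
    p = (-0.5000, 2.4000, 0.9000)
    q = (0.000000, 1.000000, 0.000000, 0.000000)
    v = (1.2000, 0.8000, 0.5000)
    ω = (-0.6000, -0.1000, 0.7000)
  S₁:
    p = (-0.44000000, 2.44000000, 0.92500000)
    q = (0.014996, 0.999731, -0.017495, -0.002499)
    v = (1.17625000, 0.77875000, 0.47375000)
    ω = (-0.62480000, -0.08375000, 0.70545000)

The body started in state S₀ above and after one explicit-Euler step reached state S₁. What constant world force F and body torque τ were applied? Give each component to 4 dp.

Δω = ω₁−ω₀ = (-0.02480000, 0.01625000, 0.00545000)
gyro term ω₀×Iω₀ = (-0.0056, 0.0210, -0.0018)
applied torque τ = (-0.0800, 0.0600, 0.0200)
Δv = v₁−v₀ = (-0.02375000, -0.02125000, -0.02625000)
applied force F = (-1.9000, -1.7000, -2.1000)

F = (-1.9000, -1.7000, -2.1000)
τ = (-0.0800, 0.0600, 0.0200)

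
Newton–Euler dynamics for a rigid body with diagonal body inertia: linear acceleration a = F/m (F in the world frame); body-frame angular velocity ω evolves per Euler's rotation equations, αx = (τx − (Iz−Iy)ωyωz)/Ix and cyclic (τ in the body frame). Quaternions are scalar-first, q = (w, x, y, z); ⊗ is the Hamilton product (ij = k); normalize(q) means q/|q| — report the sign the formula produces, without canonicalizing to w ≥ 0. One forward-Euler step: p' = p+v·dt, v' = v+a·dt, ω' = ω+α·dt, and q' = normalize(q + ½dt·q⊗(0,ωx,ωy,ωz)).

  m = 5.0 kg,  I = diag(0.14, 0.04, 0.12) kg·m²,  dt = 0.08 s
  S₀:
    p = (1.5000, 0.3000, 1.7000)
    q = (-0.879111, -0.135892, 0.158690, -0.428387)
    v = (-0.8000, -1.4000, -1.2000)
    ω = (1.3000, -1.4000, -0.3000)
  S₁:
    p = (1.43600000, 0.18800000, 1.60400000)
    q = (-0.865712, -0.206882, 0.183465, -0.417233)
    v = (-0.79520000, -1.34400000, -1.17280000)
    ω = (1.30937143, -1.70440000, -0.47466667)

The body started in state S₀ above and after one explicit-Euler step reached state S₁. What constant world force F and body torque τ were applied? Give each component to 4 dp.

Δv = v₁−v₀ = (0.00480000, 0.05600000, 0.02720000)
applied force F = (0.3000, 3.5000, 1.7000)
ω₁ − ω₀ = (0.00937143, -0.30440000, -0.17466667)
ω₀×(Iω₀) = (0.0336, -0.0078, 0.1820)
applied torque τ = (0.0500, -0.1600, -0.0800)

F = (0.3000, 3.5000, 1.7000)
τ = (0.0500, -0.1600, -0.0800)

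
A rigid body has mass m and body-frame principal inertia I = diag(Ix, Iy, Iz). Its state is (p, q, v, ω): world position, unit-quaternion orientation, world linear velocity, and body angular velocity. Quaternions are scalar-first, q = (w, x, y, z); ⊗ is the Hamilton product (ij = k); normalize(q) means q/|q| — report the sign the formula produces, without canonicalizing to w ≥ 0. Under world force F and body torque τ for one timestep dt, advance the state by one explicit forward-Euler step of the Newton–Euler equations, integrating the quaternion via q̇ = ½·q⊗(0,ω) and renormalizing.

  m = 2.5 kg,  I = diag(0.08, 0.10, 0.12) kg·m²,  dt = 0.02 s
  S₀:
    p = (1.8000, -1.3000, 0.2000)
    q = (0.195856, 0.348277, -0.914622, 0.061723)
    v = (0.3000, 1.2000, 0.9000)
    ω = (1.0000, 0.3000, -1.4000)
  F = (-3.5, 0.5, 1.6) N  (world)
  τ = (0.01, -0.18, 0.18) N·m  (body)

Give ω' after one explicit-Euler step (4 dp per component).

precession coupling ω×(Iω) = (-0.0084, 0.0560, 0.0060)
α = I⁻¹(τ − ω×Iω) = (0.2300, -2.3600, 1.4500)
ω + α·dt = (1.0046, 0.2528, -1.3710)

ω' = (1.0046, 0.2528, -1.3710)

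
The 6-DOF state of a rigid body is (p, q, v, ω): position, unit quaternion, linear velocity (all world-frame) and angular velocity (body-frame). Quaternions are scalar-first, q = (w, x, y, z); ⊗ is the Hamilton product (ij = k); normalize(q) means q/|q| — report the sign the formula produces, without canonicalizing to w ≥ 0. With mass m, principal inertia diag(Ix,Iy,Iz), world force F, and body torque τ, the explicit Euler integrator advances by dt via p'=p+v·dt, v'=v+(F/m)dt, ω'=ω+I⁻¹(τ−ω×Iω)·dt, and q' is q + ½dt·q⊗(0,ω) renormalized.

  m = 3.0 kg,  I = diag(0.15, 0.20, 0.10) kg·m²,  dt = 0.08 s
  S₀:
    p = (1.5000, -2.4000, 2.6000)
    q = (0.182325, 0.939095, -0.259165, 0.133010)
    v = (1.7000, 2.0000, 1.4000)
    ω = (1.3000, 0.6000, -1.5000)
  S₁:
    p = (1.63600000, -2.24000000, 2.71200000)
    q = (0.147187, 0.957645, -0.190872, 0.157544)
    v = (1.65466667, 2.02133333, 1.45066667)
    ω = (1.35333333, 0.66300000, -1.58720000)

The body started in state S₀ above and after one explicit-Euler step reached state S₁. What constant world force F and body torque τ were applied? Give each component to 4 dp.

ω₁ − ω₀ = (0.05333333, 0.06300000, -0.08720000)
τ = I·(Δω/dt) + ω₀×(Iω₀) = (0.1900, 0.0600, -0.0700)
Δv = v₁−v₀ = (-0.04533333, 0.02133333, 0.05066667)
F = m·Δv/dt = (-1.7000, 0.8000, 1.9000)

F = (-1.7000, 0.8000, 1.9000)
τ = (0.1900, 0.0600, -0.0700)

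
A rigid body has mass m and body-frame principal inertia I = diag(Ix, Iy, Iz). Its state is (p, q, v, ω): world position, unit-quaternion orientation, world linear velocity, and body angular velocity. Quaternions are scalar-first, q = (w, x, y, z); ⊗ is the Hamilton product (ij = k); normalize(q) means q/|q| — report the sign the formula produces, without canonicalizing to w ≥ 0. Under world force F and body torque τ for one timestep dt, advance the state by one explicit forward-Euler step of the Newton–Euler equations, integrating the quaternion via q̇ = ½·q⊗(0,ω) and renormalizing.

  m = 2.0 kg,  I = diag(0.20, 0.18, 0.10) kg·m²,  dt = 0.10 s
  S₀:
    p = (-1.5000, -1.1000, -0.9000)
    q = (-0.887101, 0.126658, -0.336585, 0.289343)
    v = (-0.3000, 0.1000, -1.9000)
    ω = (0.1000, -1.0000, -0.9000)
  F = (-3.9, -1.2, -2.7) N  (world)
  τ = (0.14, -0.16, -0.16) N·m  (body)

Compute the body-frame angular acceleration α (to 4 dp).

α = (1.0600, -0.8389, -1.6200)

precession coupling ω×(Iω) = (-0.0720, -0.0090, 0.0020)
(τ − ω×Iω)/I = (1.0600, -0.8389, -1.6200)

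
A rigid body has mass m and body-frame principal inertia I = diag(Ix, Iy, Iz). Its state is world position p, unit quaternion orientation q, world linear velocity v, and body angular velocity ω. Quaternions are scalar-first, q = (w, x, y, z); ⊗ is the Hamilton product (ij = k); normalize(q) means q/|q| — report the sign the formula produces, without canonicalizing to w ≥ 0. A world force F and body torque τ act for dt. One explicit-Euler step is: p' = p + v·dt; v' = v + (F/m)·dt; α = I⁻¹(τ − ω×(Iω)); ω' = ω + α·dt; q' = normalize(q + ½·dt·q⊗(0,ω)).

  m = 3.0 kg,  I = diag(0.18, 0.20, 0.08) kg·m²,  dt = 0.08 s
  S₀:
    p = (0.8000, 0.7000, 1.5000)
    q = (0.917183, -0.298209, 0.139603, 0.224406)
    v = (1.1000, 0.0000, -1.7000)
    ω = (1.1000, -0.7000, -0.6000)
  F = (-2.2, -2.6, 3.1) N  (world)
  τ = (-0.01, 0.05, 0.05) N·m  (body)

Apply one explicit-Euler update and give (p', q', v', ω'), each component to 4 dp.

p' = (0.8880, 0.7000, 1.3640)
q' = (0.9381, -0.2545, 0.1164, 0.2043)
v' = (1.0413, -0.0693, -1.6173)
ω' = (1.1180, -0.6536, -0.5346)

angular accel α = (0.2244, 0.5800, 0.8175)
ω + α·dt = (1.1180, -0.6536, -0.5346)
q⊗(0,ω) = (0.5603956, 1.0822237, -0.5741069, -0.4951268)
q + ½dt·q⊗(0,ω), renormalized = (0.9381, -0.2545, 0.1164, 0.2043)
a = (-0.7333, -0.8667, 1.0333)
new position p' = (0.8880, 0.7000, 1.3640)
new velocity v' = (1.0413, -0.0693, -1.6173)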